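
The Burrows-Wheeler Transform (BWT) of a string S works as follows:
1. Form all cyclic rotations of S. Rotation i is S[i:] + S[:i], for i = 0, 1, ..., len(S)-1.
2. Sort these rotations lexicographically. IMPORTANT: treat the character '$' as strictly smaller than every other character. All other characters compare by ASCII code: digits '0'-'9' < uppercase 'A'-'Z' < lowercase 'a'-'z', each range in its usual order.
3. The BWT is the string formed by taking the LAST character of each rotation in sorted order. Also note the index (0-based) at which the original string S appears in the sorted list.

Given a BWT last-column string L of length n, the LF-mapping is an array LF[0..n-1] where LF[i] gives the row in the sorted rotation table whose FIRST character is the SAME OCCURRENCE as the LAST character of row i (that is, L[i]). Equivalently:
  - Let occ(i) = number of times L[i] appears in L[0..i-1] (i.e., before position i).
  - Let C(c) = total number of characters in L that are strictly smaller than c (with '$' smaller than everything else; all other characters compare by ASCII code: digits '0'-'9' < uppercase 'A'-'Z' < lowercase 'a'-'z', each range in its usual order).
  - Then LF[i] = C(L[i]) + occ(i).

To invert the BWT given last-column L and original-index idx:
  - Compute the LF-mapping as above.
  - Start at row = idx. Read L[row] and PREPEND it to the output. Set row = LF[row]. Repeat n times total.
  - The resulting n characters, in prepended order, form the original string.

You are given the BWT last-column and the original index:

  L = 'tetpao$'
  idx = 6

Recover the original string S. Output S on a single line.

Answer: teapot$

Derivation:
LF mapping: 5 2 6 4 1 3 0
Walk LF starting at row 6, prepending L[row]:
  step 1: row=6, L[6]='$', prepend. Next row=LF[6]=0
  step 2: row=0, L[0]='t', prepend. Next row=LF[0]=5
  step 3: row=5, L[5]='o', prepend. Next row=LF[5]=3
  step 4: row=3, L[3]='p', prepend. Next row=LF[3]=4
  step 5: row=4, L[4]='a', prepend. Next row=LF[4]=1
  step 6: row=1, L[1]='e', prepend. Next row=LF[1]=2
  step 7: row=2, L[2]='t', prepend. Next row=LF[2]=6
Reversed output: teapot$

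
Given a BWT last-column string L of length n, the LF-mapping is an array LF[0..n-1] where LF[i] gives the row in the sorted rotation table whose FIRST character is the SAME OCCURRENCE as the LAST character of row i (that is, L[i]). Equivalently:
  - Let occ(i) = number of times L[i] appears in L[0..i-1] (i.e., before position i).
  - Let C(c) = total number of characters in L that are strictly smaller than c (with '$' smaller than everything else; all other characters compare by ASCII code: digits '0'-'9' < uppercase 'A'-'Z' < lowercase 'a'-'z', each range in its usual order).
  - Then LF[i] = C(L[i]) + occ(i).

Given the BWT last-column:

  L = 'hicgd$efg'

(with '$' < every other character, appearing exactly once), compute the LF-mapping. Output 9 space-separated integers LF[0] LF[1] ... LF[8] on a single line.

Char counts: '$':1, 'c':1, 'd':1, 'e':1, 'f':1, 'g':2, 'h':1, 'i':1
C (first-col start): C('$')=0, C('c')=1, C('d')=2, C('e')=3, C('f')=4, C('g')=5, C('h')=7, C('i')=8
L[0]='h': occ=0, LF[0]=C('h')+0=7+0=7
L[1]='i': occ=0, LF[1]=C('i')+0=8+0=8
L[2]='c': occ=0, LF[2]=C('c')+0=1+0=1
L[3]='g': occ=0, LF[3]=C('g')+0=5+0=5
L[4]='d': occ=0, LF[4]=C('d')+0=2+0=2
L[5]='$': occ=0, LF[5]=C('$')+0=0+0=0
L[6]='e': occ=0, LF[6]=C('e')+0=3+0=3
L[7]='f': occ=0, LF[7]=C('f')+0=4+0=4
L[8]='g': occ=1, LF[8]=C('g')+1=5+1=6

Answer: 7 8 1 5 2 0 3 4 6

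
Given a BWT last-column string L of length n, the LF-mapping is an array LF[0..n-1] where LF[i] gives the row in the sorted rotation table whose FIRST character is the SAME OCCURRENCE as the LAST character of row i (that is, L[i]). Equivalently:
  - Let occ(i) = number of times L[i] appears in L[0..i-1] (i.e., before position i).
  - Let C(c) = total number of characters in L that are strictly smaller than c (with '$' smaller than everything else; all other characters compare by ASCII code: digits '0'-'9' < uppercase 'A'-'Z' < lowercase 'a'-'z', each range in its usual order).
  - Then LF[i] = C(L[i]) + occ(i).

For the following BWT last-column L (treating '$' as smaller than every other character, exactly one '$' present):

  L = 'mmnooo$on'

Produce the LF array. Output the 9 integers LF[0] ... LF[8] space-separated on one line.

Char counts: '$':1, 'm':2, 'n':2, 'o':4
C (first-col start): C('$')=0, C('m')=1, C('n')=3, C('o')=5
L[0]='m': occ=0, LF[0]=C('m')+0=1+0=1
L[1]='m': occ=1, LF[1]=C('m')+1=1+1=2
L[2]='n': occ=0, LF[2]=C('n')+0=3+0=3
L[3]='o': occ=0, LF[3]=C('o')+0=5+0=5
L[4]='o': occ=1, LF[4]=C('o')+1=5+1=6
L[5]='o': occ=2, LF[5]=C('o')+2=5+2=7
L[6]='$': occ=0, LF[6]=C('$')+0=0+0=0
L[7]='o': occ=3, LF[7]=C('o')+3=5+3=8
L[8]='n': occ=1, LF[8]=C('n')+1=3+1=4

Answer: 1 2 3 5 6 7 0 8 4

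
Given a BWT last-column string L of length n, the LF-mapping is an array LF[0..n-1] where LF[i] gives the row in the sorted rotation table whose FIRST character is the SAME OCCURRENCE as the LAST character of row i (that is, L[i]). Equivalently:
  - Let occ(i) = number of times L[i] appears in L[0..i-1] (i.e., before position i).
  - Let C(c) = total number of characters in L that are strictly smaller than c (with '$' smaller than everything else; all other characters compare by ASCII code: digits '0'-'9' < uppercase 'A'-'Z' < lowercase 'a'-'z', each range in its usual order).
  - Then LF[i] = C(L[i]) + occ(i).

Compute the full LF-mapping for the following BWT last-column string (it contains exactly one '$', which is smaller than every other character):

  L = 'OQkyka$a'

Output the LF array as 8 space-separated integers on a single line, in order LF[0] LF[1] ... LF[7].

Answer: 1 2 5 7 6 3 0 4

Derivation:
Char counts: '$':1, 'O':1, 'Q':1, 'a':2, 'k':2, 'y':1
C (first-col start): C('$')=0, C('O')=1, C('Q')=2, C('a')=3, C('k')=5, C('y')=7
L[0]='O': occ=0, LF[0]=C('O')+0=1+0=1
L[1]='Q': occ=0, LF[1]=C('Q')+0=2+0=2
L[2]='k': occ=0, LF[2]=C('k')+0=5+0=5
L[3]='y': occ=0, LF[3]=C('y')+0=7+0=7
L[4]='k': occ=1, LF[4]=C('k')+1=5+1=6
L[5]='a': occ=0, LF[5]=C('a')+0=3+0=3
L[6]='$': occ=0, LF[6]=C('$')+0=0+0=0
L[7]='a': occ=1, LF[7]=C('a')+1=3+1=4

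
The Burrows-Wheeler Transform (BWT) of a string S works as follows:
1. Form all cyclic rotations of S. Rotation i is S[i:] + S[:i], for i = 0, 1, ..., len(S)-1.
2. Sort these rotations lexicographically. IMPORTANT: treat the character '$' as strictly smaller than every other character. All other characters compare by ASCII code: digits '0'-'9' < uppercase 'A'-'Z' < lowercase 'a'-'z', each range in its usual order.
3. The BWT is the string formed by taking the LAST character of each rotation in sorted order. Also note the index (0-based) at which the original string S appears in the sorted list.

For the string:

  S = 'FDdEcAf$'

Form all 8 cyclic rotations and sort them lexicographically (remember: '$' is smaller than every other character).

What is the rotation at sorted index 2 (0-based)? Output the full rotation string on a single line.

Answer: DdEcAf$F

Derivation:
All 8 rotations (rotation i = S[i:]+S[:i]):
  rot[0] = FDdEcAf$
  rot[1] = DdEcAf$F
  rot[2] = dEcAf$FD
  rot[3] = EcAf$FDd
  rot[4] = cAf$FDdE
  rot[5] = Af$FDdEc
  rot[6] = f$FDdEcA
  rot[7] = $FDdEcAf
Sorted (with $ < everything):
  sorted[0] = $FDdEcAf
  sorted[1] = Af$FDdEc
  sorted[2] = DdEcAf$F
  sorted[3] = EcAf$FDd
  sorted[4] = FDdEcAf$
  sorted[5] = cAf$FDdE
  sorted[6] = dEcAf$FD
  sorted[7] = f$FDdEcA
sorted[2] = DdEcAf$F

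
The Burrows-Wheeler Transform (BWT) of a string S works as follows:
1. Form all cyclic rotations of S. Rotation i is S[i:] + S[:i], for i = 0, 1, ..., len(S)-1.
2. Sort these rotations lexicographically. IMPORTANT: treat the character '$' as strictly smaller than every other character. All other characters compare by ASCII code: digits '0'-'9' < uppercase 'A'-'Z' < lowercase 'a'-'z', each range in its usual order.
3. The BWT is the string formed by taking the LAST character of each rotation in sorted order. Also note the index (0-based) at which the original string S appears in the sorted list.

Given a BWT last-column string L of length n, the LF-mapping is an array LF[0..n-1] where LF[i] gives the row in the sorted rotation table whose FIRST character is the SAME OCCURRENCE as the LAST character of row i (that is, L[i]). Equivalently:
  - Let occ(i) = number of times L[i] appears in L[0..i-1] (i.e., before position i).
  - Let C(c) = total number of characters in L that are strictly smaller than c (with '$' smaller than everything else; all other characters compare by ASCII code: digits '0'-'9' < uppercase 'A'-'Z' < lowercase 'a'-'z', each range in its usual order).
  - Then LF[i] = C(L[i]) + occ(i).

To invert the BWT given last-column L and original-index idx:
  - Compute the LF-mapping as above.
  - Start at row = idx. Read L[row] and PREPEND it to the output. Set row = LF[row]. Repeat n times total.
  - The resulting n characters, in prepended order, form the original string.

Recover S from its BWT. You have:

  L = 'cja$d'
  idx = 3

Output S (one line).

Answer: djac$

Derivation:
LF mapping: 2 4 1 0 3
Walk LF starting at row 3, prepending L[row]:
  step 1: row=3, L[3]='$', prepend. Next row=LF[3]=0
  step 2: row=0, L[0]='c', prepend. Next row=LF[0]=2
  step 3: row=2, L[2]='a', prepend. Next row=LF[2]=1
  step 4: row=1, L[1]='j', prepend. Next row=LF[1]=4
  step 5: row=4, L[4]='d', prepend. Next row=LF[4]=3
Reversed output: djac$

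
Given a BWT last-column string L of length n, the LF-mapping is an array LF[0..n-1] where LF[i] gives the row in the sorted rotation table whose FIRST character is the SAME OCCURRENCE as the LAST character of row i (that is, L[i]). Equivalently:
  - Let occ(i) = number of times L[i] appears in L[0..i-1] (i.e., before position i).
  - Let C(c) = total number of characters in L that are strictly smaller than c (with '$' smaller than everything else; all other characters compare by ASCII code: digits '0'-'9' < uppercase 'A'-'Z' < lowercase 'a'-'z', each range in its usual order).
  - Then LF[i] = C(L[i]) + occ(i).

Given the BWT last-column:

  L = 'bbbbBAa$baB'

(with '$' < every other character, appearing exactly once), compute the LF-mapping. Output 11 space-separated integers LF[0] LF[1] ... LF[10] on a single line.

Char counts: '$':1, 'A':1, 'B':2, 'a':2, 'b':5
C (first-col start): C('$')=0, C('A')=1, C('B')=2, C('a')=4, C('b')=6
L[0]='b': occ=0, LF[0]=C('b')+0=6+0=6
L[1]='b': occ=1, LF[1]=C('b')+1=6+1=7
L[2]='b': occ=2, LF[2]=C('b')+2=6+2=8
L[3]='b': occ=3, LF[3]=C('b')+3=6+3=9
L[4]='B': occ=0, LF[4]=C('B')+0=2+0=2
L[5]='A': occ=0, LF[5]=C('A')+0=1+0=1
L[6]='a': occ=0, LF[6]=C('a')+0=4+0=4
L[7]='$': occ=0, LF[7]=C('$')+0=0+0=0
L[8]='b': occ=4, LF[8]=C('b')+4=6+4=10
L[9]='a': occ=1, LF[9]=C('a')+1=4+1=5
L[10]='B': occ=1, LF[10]=C('B')+1=2+1=3

Answer: 6 7 8 9 2 1 4 0 10 5 3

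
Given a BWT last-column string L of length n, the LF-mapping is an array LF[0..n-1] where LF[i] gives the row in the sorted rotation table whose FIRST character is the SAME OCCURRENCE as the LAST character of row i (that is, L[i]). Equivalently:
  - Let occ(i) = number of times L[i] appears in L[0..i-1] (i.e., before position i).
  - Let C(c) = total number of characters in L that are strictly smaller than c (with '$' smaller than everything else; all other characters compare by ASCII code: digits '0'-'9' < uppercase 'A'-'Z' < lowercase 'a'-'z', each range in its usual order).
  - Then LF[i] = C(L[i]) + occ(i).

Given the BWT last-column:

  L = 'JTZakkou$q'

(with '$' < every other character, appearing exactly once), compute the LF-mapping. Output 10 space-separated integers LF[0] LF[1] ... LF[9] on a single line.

Char counts: '$':1, 'J':1, 'T':1, 'Z':1, 'a':1, 'k':2, 'o':1, 'q':1, 'u':1
C (first-col start): C('$')=0, C('J')=1, C('T')=2, C('Z')=3, C('a')=4, C('k')=5, C('o')=7, C('q')=8, C('u')=9
L[0]='J': occ=0, LF[0]=C('J')+0=1+0=1
L[1]='T': occ=0, LF[1]=C('T')+0=2+0=2
L[2]='Z': occ=0, LF[2]=C('Z')+0=3+0=3
L[3]='a': occ=0, LF[3]=C('a')+0=4+0=4
L[4]='k': occ=0, LF[4]=C('k')+0=5+0=5
L[5]='k': occ=1, LF[5]=C('k')+1=5+1=6
L[6]='o': occ=0, LF[6]=C('o')+0=7+0=7
L[7]='u': occ=0, LF[7]=C('u')+0=9+0=9
L[8]='$': occ=0, LF[8]=C('$')+0=0+0=0
L[9]='q': occ=0, LF[9]=C('q')+0=8+0=8

Answer: 1 2 3 4 5 6 7 9 0 8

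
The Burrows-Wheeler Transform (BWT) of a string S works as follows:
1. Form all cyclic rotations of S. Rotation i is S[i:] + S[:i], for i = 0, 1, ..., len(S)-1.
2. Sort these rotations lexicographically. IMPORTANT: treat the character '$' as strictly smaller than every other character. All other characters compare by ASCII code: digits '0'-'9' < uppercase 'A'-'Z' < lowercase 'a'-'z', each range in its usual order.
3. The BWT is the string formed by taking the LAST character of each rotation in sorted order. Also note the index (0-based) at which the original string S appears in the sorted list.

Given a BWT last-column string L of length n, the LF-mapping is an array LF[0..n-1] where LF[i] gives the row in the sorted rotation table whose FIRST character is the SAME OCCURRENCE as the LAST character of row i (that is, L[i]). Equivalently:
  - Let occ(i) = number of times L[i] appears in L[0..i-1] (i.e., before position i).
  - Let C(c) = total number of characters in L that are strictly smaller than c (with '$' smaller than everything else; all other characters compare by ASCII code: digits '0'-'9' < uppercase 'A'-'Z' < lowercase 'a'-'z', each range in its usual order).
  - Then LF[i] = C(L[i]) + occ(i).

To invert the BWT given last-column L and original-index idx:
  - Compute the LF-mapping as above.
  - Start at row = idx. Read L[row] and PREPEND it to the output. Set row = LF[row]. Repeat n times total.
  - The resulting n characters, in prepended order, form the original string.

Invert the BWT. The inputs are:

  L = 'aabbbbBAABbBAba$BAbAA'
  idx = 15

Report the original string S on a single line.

Answer: bAaABAbbBbAbAbabABBa$

Derivation:
LF mapping: 11 12 14 15 16 17 7 1 2 8 18 9 3 19 13 0 10 4 20 5 6
Walk LF starting at row 15, prepending L[row]:
  step 1: row=15, L[15]='$', prepend. Next row=LF[15]=0
  step 2: row=0, L[0]='a', prepend. Next row=LF[0]=11
  step 3: row=11, L[11]='B', prepend. Next row=LF[11]=9
  step 4: row=9, L[9]='B', prepend. Next row=LF[9]=8
  step 5: row=8, L[8]='A', prepend. Next row=LF[8]=2
  step 6: row=2, L[2]='b', prepend. Next row=LF[2]=14
  step 7: row=14, L[14]='a', prepend. Next row=LF[14]=13
  step 8: row=13, L[13]='b', prepend. Next row=LF[13]=19
  step 9: row=19, L[19]='A', prepend. Next row=LF[19]=5
  step 10: row=5, L[5]='b', prepend. Next row=LF[5]=17
  step 11: row=17, L[17]='A', prepend. Next row=LF[17]=4
  step 12: row=4, L[4]='b', prepend. Next row=LF[4]=16
  step 13: row=16, L[16]='B', prepend. Next row=LF[16]=10
  step 14: row=10, L[10]='b', prepend. Next row=LF[10]=18
  step 15: row=18, L[18]='b', prepend. Next row=LF[18]=20
  step 16: row=20, L[20]='A', prepend. Next row=LF[20]=6
  step 17: row=6, L[6]='B', prepend. Next row=LF[6]=7
  step 18: row=7, L[7]='A', prepend. Next row=LF[7]=1
  step 19: row=1, L[1]='a', prepend. Next row=LF[1]=12
  step 20: row=12, L[12]='A', prepend. Next row=LF[12]=3
  step 21: row=3, L[3]='b', prepend. Next row=LF[3]=15
Reversed output: bAaABAbbBbAbAbabABBa$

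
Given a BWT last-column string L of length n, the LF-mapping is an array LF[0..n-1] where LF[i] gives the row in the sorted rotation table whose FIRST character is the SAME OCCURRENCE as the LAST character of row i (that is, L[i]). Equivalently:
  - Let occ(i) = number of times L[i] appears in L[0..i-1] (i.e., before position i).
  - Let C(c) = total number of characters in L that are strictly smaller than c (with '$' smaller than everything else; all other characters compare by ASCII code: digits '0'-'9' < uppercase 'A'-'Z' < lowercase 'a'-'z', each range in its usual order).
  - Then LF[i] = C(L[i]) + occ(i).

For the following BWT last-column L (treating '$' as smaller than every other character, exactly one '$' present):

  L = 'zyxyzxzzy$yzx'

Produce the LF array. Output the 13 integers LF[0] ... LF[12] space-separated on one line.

Char counts: '$':1, 'x':3, 'y':4, 'z':5
C (first-col start): C('$')=0, C('x')=1, C('y')=4, C('z')=8
L[0]='z': occ=0, LF[0]=C('z')+0=8+0=8
L[1]='y': occ=0, LF[1]=C('y')+0=4+0=4
L[2]='x': occ=0, LF[2]=C('x')+0=1+0=1
L[3]='y': occ=1, LF[3]=C('y')+1=4+1=5
L[4]='z': occ=1, LF[4]=C('z')+1=8+1=9
L[5]='x': occ=1, LF[5]=C('x')+1=1+1=2
L[6]='z': occ=2, LF[6]=C('z')+2=8+2=10
L[7]='z': occ=3, LF[7]=C('z')+3=8+3=11
L[8]='y': occ=2, LF[8]=C('y')+2=4+2=6
L[9]='$': occ=0, LF[9]=C('$')+0=0+0=0
L[10]='y': occ=3, LF[10]=C('y')+3=4+3=7
L[11]='z': occ=4, LF[11]=C('z')+4=8+4=12
L[12]='x': occ=2, LF[12]=C('x')+2=1+2=3

Answer: 8 4 1 5 9 2 10 11 6 0 7 12 3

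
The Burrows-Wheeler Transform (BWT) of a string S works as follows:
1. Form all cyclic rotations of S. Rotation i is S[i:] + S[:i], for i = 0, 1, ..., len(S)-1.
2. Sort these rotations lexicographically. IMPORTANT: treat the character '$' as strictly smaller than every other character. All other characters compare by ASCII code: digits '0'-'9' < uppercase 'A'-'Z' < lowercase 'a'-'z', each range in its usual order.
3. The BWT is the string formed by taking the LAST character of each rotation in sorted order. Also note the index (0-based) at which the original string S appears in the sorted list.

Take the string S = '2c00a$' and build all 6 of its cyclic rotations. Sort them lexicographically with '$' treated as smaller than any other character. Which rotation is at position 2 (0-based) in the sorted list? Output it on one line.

Answer: 0a$2c0

Derivation:
All 6 rotations (rotation i = S[i:]+S[:i]):
  rot[0] = 2c00a$
  rot[1] = c00a$2
  rot[2] = 00a$2c
  rot[3] = 0a$2c0
  rot[4] = a$2c00
  rot[5] = $2c00a
Sorted (with $ < everything):
  sorted[0] = $2c00a
  sorted[1] = 00a$2c
  sorted[2] = 0a$2c0
  sorted[3] = 2c00a$
  sorted[4] = a$2c00
  sorted[5] = c00a$2
sorted[2] = 0a$2c0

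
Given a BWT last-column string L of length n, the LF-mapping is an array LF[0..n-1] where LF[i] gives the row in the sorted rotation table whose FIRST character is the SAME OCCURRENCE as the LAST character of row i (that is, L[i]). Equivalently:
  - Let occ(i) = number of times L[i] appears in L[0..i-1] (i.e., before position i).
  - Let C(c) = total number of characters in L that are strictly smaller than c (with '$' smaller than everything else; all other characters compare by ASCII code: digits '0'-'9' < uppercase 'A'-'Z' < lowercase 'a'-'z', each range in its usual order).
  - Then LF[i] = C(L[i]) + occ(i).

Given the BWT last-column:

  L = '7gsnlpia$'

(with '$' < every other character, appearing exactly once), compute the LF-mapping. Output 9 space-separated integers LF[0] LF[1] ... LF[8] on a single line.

Char counts: '$':1, '7':1, 'a':1, 'g':1, 'i':1, 'l':1, 'n':1, 'p':1, 's':1
C (first-col start): C('$')=0, C('7')=1, C('a')=2, C('g')=3, C('i')=4, C('l')=5, C('n')=6, C('p')=7, C('s')=8
L[0]='7': occ=0, LF[0]=C('7')+0=1+0=1
L[1]='g': occ=0, LF[1]=C('g')+0=3+0=3
L[2]='s': occ=0, LF[2]=C('s')+0=8+0=8
L[3]='n': occ=0, LF[3]=C('n')+0=6+0=6
L[4]='l': occ=0, LF[4]=C('l')+0=5+0=5
L[5]='p': occ=0, LF[5]=C('p')+0=7+0=7
L[6]='i': occ=0, LF[6]=C('i')+0=4+0=4
L[7]='a': occ=0, LF[7]=C('a')+0=2+0=2
L[8]='$': occ=0, LF[8]=C('$')+0=0+0=0

Answer: 1 3 8 6 5 7 4 2 0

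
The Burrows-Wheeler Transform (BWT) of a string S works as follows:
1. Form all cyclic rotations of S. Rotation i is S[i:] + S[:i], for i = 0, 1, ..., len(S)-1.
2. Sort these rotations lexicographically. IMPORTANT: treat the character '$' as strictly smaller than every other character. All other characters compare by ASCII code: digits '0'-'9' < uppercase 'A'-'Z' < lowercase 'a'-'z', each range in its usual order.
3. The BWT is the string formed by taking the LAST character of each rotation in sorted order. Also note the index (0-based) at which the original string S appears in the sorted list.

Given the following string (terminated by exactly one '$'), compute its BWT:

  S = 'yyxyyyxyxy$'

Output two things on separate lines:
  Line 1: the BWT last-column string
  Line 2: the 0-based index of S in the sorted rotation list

All 11 rotations (rotation i = S[i:]+S[:i]):
  rot[0] = yyxyyyxyxy$
  rot[1] = yxyyyxyxy$y
  rot[2] = xyyyxyxy$yy
  rot[3] = yyyxyxy$yyx
  rot[4] = yyxyxy$yyxy
  rot[5] = yxyxy$yyxyy
  rot[6] = xyxy$yyxyyy
  rot[7] = yxy$yyxyyyx
  rot[8] = xy$yyxyyyxy
  rot[9] = y$yyxyyyxyx
  rot[10] = $yyxyyyxyxy
Sorted (with $ < everything):
  sorted[0] = $yyxyyyxyxy  (last char: 'y')
  sorted[1] = xy$yyxyyyxy  (last char: 'y')
  sorted[2] = xyxy$yyxyyy  (last char: 'y')
  sorted[3] = xyyyxyxy$yy  (last char: 'y')
  sorted[4] = y$yyxyyyxyx  (last char: 'x')
  sorted[5] = yxy$yyxyyyx  (last char: 'x')
  sorted[6] = yxyxy$yyxyy  (last char: 'y')
  sorted[7] = yxyyyxyxy$y  (last char: 'y')
  sorted[8] = yyxyxy$yyxy  (last char: 'y')
  sorted[9] = yyxyyyxyxy$  (last char: '$')
  sorted[10] = yyyxyxy$yyx  (last char: 'x')
Last column: yyyyxxyyy$x
Original string S is at sorted index 9

Answer: yyyyxxyyy$x
9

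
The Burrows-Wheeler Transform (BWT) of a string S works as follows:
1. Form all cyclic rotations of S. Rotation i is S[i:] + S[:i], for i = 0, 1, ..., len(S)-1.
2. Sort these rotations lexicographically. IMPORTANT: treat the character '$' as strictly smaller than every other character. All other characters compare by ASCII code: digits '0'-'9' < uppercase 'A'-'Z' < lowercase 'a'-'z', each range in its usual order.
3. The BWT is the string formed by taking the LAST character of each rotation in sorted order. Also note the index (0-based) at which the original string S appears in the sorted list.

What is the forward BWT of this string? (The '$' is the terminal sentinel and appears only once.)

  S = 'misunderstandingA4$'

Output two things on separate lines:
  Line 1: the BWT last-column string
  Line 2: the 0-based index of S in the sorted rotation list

Answer: 4Agtnndndm$uaieriss
10

Derivation:
All 19 rotations (rotation i = S[i:]+S[:i]):
  rot[0] = misunderstandingA4$
  rot[1] = isunderstandingA4$m
  rot[2] = sunderstandingA4$mi
  rot[3] = understandingA4$mis
  rot[4] = nderstandingA4$misu
  rot[5] = derstandingA4$misun
  rot[6] = erstandingA4$misund
  rot[7] = rstandingA4$misunde
  rot[8] = standingA4$misunder
  rot[9] = tandingA4$misunders
  rot[10] = andingA4$misunderst
  rot[11] = ndingA4$misundersta
  rot[12] = dingA4$misunderstan
  rot[13] = ingA4$misunderstand
  rot[14] = ngA4$misunderstandi
  rot[15] = gA4$misunderstandin
  rot[16] = A4$misunderstanding
  rot[17] = 4$misunderstandingA
  rot[18] = $misunderstandingA4
Sorted (with $ < everything):
  sorted[0] = $misunderstandingA4  (last char: '4')
  sorted[1] = 4$misunderstandingA  (last char: 'A')
  sorted[2] = A4$misunderstanding  (last char: 'g')
  sorted[3] = andingA4$misunderst  (last char: 't')
  sorted[4] = derstandingA4$misun  (last char: 'n')
  sorted[5] = dingA4$misunderstan  (last char: 'n')
  sorted[6] = erstandingA4$misund  (last char: 'd')
  sorted[7] = gA4$misunderstandin  (last char: 'n')
  sorted[8] = ingA4$misunderstand  (last char: 'd')
  sorted[9] = isunderstandingA4$m  (last char: 'm')
  sorted[10] = misunderstandingA4$  (last char: '$')
  sorted[11] = nderstandingA4$misu  (last char: 'u')
  sorted[12] = ndingA4$misundersta  (last char: 'a')
  sorted[13] = ngA4$misunderstandi  (last char: 'i')
  sorted[14] = rstandingA4$misunde  (last char: 'e')
  sorted[15] = standingA4$misunder  (last char: 'r')
  sorted[16] = sunderstandingA4$mi  (last char: 'i')
  sorted[17] = tandingA4$misunders  (last char: 's')
  sorted[18] = understandingA4$mis  (last char: 's')
Last column: 4Agtnndndm$uaieriss
Original string S is at sorted index 10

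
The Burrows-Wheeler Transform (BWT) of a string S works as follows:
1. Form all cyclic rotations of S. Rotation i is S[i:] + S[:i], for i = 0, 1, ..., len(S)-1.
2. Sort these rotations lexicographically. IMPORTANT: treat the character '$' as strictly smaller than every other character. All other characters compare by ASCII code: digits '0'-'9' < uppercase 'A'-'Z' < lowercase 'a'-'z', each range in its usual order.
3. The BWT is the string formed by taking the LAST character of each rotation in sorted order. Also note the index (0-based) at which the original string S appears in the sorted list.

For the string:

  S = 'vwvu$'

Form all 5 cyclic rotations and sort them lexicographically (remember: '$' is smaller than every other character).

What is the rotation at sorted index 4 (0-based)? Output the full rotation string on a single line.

All 5 rotations (rotation i = S[i:]+S[:i]):
  rot[0] = vwvu$
  rot[1] = wvu$v
  rot[2] = vu$vw
  rot[3] = u$vwv
  rot[4] = $vwvu
Sorted (with $ < everything):
  sorted[0] = $vwvu
  sorted[1] = u$vwv
  sorted[2] = vu$vw
  sorted[3] = vwvu$
  sorted[4] = wvu$v
sorted[4] = wvu$v

Answer: wvu$v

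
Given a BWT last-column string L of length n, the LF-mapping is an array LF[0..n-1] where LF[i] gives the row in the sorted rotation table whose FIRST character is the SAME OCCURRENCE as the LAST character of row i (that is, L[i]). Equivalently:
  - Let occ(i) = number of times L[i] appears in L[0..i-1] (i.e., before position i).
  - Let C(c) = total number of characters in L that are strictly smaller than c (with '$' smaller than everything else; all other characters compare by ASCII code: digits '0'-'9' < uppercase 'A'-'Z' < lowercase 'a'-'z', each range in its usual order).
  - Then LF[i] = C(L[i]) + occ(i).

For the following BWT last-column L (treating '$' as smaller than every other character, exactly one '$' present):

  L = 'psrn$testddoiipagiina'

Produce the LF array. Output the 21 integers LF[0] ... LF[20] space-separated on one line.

Char counts: '$':1, 'a':2, 'd':2, 'e':1, 'g':1, 'i':4, 'n':2, 'o':1, 'p':2, 'r':1, 's':2, 't':2
C (first-col start): C('$')=0, C('a')=1, C('d')=3, C('e')=5, C('g')=6, C('i')=7, C('n')=11, C('o')=13, C('p')=14, C('r')=16, C('s')=17, C('t')=19
L[0]='p': occ=0, LF[0]=C('p')+0=14+0=14
L[1]='s': occ=0, LF[1]=C('s')+0=17+0=17
L[2]='r': occ=0, LF[2]=C('r')+0=16+0=16
L[3]='n': occ=0, LF[3]=C('n')+0=11+0=11
L[4]='$': occ=0, LF[4]=C('$')+0=0+0=0
L[5]='t': occ=0, LF[5]=C('t')+0=19+0=19
L[6]='e': occ=0, LF[6]=C('e')+0=5+0=5
L[7]='s': occ=1, LF[7]=C('s')+1=17+1=18
L[8]='t': occ=1, LF[8]=C('t')+1=19+1=20
L[9]='d': occ=0, LF[9]=C('d')+0=3+0=3
L[10]='d': occ=1, LF[10]=C('d')+1=3+1=4
L[11]='o': occ=0, LF[11]=C('o')+0=13+0=13
L[12]='i': occ=0, LF[12]=C('i')+0=7+0=7
L[13]='i': occ=1, LF[13]=C('i')+1=7+1=8
L[14]='p': occ=1, LF[14]=C('p')+1=14+1=15
L[15]='a': occ=0, LF[15]=C('a')+0=1+0=1
L[16]='g': occ=0, LF[16]=C('g')+0=6+0=6
L[17]='i': occ=2, LF[17]=C('i')+2=7+2=9
L[18]='i': occ=3, LF[18]=C('i')+3=7+3=10
L[19]='n': occ=1, LF[19]=C('n')+1=11+1=12
L[20]='a': occ=1, LF[20]=C('a')+1=1+1=2

Answer: 14 17 16 11 0 19 5 18 20 3 4 13 7 8 15 1 6 9 10 12 2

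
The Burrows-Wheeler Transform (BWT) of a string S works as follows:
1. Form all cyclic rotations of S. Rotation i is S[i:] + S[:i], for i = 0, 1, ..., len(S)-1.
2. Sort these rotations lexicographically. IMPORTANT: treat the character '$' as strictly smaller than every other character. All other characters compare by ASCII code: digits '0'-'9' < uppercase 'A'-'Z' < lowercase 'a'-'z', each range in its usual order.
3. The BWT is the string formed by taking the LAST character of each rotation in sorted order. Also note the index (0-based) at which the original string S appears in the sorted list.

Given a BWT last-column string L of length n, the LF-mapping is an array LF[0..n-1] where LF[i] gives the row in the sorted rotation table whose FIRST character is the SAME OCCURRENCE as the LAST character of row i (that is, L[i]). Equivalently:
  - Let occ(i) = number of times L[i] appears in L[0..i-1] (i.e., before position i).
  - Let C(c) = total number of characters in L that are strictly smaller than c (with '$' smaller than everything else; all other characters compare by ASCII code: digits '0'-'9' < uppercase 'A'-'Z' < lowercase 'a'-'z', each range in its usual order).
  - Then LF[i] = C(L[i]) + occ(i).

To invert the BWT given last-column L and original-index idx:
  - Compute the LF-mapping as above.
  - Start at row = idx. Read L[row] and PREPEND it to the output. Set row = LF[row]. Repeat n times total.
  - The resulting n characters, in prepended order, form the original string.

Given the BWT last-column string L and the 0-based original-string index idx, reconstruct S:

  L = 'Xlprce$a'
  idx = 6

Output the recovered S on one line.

LF mapping: 1 5 6 7 3 4 0 2
Walk LF starting at row 6, prepending L[row]:
  step 1: row=6, L[6]='$', prepend. Next row=LF[6]=0
  step 2: row=0, L[0]='X', prepend. Next row=LF[0]=1
  step 3: row=1, L[1]='l', prepend. Next row=LF[1]=5
  step 4: row=5, L[5]='e', prepend. Next row=LF[5]=4
  step 5: row=4, L[4]='c', prepend. Next row=LF[4]=3
  step 6: row=3, L[3]='r', prepend. Next row=LF[3]=7
  step 7: row=7, L[7]='a', prepend. Next row=LF[7]=2
  step 8: row=2, L[2]='p', prepend. Next row=LF[2]=6
Reversed output: parcelX$

Answer: parcelX$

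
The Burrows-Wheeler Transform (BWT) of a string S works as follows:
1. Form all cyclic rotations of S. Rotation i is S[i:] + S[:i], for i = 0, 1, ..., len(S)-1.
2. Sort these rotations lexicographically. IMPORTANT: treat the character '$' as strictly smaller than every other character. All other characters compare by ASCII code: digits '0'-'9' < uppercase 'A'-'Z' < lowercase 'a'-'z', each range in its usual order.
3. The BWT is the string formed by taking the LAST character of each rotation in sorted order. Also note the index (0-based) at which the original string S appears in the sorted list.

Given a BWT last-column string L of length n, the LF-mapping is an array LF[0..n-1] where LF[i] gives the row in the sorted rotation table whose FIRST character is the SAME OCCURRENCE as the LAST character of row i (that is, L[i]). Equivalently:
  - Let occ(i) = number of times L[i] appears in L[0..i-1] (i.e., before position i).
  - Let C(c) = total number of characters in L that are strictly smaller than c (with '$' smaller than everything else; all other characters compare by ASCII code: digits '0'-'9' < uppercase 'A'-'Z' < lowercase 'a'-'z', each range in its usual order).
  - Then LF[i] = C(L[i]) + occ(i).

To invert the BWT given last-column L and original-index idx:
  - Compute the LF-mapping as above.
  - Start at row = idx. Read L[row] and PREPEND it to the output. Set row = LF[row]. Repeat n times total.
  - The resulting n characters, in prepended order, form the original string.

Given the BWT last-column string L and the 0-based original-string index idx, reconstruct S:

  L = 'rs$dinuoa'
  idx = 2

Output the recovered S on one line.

Answer: dinosaur$

Derivation:
LF mapping: 6 7 0 2 3 4 8 5 1
Walk LF starting at row 2, prepending L[row]:
  step 1: row=2, L[2]='$', prepend. Next row=LF[2]=0
  step 2: row=0, L[0]='r', prepend. Next row=LF[0]=6
  step 3: row=6, L[6]='u', prepend. Next row=LF[6]=8
  step 4: row=8, L[8]='a', prepend. Next row=LF[8]=1
  step 5: row=1, L[1]='s', prepend. Next row=LF[1]=7
  step 6: row=7, L[7]='o', prepend. Next row=LF[7]=5
  step 7: row=5, L[5]='n', prepend. Next row=LF[5]=4
  step 8: row=4, L[4]='i', prepend. Next row=LF[4]=3
  step 9: row=3, L[3]='d', prepend. Next row=LF[3]=2
Reversed output: dinosaur$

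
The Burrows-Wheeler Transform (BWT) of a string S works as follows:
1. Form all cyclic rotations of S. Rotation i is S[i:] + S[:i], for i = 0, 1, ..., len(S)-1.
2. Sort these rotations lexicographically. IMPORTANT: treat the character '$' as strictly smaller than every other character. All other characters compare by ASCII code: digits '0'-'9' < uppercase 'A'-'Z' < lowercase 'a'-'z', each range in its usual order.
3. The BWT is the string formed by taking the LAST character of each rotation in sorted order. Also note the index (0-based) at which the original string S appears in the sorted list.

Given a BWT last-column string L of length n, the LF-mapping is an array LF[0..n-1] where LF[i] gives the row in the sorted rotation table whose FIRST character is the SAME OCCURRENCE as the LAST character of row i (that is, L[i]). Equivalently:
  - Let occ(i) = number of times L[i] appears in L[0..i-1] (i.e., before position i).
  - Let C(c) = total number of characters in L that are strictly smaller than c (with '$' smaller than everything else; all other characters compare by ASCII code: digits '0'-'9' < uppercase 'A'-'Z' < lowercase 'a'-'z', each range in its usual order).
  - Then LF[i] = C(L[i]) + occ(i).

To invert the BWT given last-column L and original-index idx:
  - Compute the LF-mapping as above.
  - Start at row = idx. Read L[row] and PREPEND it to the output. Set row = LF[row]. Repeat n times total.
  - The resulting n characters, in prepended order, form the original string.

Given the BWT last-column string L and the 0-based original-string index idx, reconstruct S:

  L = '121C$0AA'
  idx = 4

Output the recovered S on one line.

Answer: 20AAC11$

Derivation:
LF mapping: 2 4 3 7 0 1 5 6
Walk LF starting at row 4, prepending L[row]:
  step 1: row=4, L[4]='$', prepend. Next row=LF[4]=0
  step 2: row=0, L[0]='1', prepend. Next row=LF[0]=2
  step 3: row=2, L[2]='1', prepend. Next row=LF[2]=3
  step 4: row=3, L[3]='C', prepend. Next row=LF[3]=7
  step 5: row=7, L[7]='A', prepend. Next row=LF[7]=6
  step 6: row=6, L[6]='A', prepend. Next row=LF[6]=5
  step 7: row=5, L[5]='0', prepend. Next row=LF[5]=1
  step 8: row=1, L[1]='2', prepend. Next row=LF[1]=4
Reversed output: 20AAC11$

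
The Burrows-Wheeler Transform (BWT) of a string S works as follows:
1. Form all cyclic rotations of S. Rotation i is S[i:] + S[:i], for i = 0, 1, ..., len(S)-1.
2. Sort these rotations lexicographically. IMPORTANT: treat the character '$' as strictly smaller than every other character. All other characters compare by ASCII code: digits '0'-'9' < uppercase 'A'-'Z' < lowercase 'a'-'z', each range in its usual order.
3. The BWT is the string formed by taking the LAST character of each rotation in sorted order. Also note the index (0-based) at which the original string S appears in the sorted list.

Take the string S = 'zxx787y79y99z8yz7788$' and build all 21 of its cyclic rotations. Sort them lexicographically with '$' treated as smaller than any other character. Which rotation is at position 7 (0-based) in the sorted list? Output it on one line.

All 21 rotations (rotation i = S[i:]+S[:i]):
  rot[0] = zxx787y79y99z8yz7788$
  rot[1] = xx787y79y99z8yz7788$z
  rot[2] = x787y79y99z8yz7788$zx
  rot[3] = 787y79y99z8yz7788$zxx
  rot[4] = 87y79y99z8yz7788$zxx7
  rot[5] = 7y79y99z8yz7788$zxx78
  rot[6] = y79y99z8yz7788$zxx787
  rot[7] = 79y99z8yz7788$zxx787y
  rot[8] = 9y99z8yz7788$zxx787y7
  rot[9] = y99z8yz7788$zxx787y79
  rot[10] = 99z8yz7788$zxx787y79y
  rot[11] = 9z8yz7788$zxx787y79y9
  rot[12] = z8yz7788$zxx787y79y99
  rot[13] = 8yz7788$zxx787y79y99z
  rot[14] = yz7788$zxx787y79y99z8
  rot[15] = z7788$zxx787y79y99z8y
  rot[16] = 7788$zxx787y79y99z8yz
  rot[17] = 788$zxx787y79y99z8yz7
  rot[18] = 88$zxx787y79y99z8yz77
  rot[19] = 8$zxx787y79y99z8yz778
  rot[20] = $zxx787y79y99z8yz7788
Sorted (with $ < everything):
  sorted[0] = $zxx787y79y99z8yz7788
  sorted[1] = 7788$zxx787y79y99z8yz
  sorted[2] = 787y79y99z8yz7788$zxx
  sorted[3] = 788$zxx787y79y99z8yz7
  sorted[4] = 79y99z8yz7788$zxx787y
  sorted[5] = 7y79y99z8yz7788$zxx78
  sorted[6] = 8$zxx787y79y99z8yz778
  sorted[7] = 87y79y99z8yz7788$zxx7
  sorted[8] = 88$zxx787y79y99z8yz77
  sorted[9] = 8yz7788$zxx787y79y99z
  sorted[10] = 99z8yz7788$zxx787y79y
  sorted[11] = 9y99z8yz7788$zxx787y7
  sorted[12] = 9z8yz7788$zxx787y79y9
  sorted[13] = x787y79y99z8yz7788$zx
  sorted[14] = xx787y79y99z8yz7788$z
  sorted[15] = y79y99z8yz7788$zxx787
  sorted[16] = y99z8yz7788$zxx787y79
  sorted[17] = yz7788$zxx787y79y99z8
  sorted[18] = z7788$zxx787y79y99z8y
  sorted[19] = z8yz7788$zxx787y79y99
  sorted[20] = zxx787y79y99z8yz7788$
sorted[7] = 87y79y99z8yz7788$zxx7

Answer: 87y79y99z8yz7788$zxx7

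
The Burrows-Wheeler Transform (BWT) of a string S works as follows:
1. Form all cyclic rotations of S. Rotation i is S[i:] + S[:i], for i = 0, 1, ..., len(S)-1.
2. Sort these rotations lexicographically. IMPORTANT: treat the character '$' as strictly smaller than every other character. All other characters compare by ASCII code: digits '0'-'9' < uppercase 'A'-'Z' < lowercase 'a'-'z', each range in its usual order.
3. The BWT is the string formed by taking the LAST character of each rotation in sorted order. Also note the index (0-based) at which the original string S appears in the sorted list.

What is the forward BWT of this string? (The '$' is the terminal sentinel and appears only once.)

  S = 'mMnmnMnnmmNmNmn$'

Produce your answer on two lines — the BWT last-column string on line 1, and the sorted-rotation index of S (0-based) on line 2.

All 16 rotations (rotation i = S[i:]+S[:i]):
  rot[0] = mMnmnMnnmmNmNmn$
  rot[1] = MnmnMnnmmNmNmn$m
  rot[2] = nmnMnnmmNmNmn$mM
  rot[3] = mnMnnmmNmNmn$mMn
  rot[4] = nMnnmmNmNmn$mMnm
  rot[5] = MnnmmNmNmn$mMnmn
  rot[6] = nnmmNmNmn$mMnmnM
  rot[7] = nmmNmNmn$mMnmnMn
  rot[8] = mmNmNmn$mMnmnMnn
  rot[9] = mNmNmn$mMnmnMnnm
  rot[10] = NmNmn$mMnmnMnnmm
  rot[11] = mNmn$mMnmnMnnmmN
  rot[12] = Nmn$mMnmnMnnmmNm
  rot[13] = mn$mMnmnMnnmmNmN
  rot[14] = n$mMnmnMnnmmNmNm
  rot[15] = $mMnmnMnnmmNmNmn
Sorted (with $ < everything):
  sorted[0] = $mMnmnMnnmmNmNmn  (last char: 'n')
  sorted[1] = MnmnMnnmmNmNmn$m  (last char: 'm')
  sorted[2] = MnnmmNmNmn$mMnmn  (last char: 'n')
  sorted[3] = NmNmn$mMnmnMnnmm  (last char: 'm')
  sorted[4] = Nmn$mMnmnMnnmmNm  (last char: 'm')
  sorted[5] = mMnmnMnnmmNmNmn$  (last char: '$')
  sorted[6] = mNmNmn$mMnmnMnnm  (last char: 'm')
  sorted[7] = mNmn$mMnmnMnnmmN  (last char: 'N')
  sorted[8] = mmNmNmn$mMnmnMnn  (last char: 'n')
  sorted[9] = mn$mMnmnMnnmmNmN  (last char: 'N')
  sorted[10] = mnMnnmmNmNmn$mMn  (last char: 'n')
  sorted[11] = n$mMnmnMnnmmNmNm  (last char: 'm')
  sorted[12] = nMnnmmNmNmn$mMnm  (last char: 'm')
  sorted[13] = nmmNmNmn$mMnmnMn  (last char: 'n')
  sorted[14] = nmnMnnmmNmNmn$mM  (last char: 'M')
  sorted[15] = nnmmNmNmn$mMnmnM  (last char: 'M')
Last column: nmnmm$mNnNnmmnMM
Original string S is at sorted index 5

Answer: nmnmm$mNnNnmmnMM
5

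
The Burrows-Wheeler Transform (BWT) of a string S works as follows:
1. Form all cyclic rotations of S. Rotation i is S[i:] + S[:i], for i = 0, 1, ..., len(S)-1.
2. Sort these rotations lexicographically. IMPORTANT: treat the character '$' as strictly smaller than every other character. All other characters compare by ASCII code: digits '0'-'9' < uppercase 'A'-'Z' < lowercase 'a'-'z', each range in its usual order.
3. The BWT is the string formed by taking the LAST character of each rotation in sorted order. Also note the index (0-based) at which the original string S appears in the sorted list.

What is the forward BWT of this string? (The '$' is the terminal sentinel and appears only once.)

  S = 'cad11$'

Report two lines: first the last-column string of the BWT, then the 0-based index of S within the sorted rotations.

All 6 rotations (rotation i = S[i:]+S[:i]):
  rot[0] = cad11$
  rot[1] = ad11$c
  rot[2] = d11$ca
  rot[3] = 11$cad
  rot[4] = 1$cad1
  rot[5] = $cad11
Sorted (with $ < everything):
  sorted[0] = $cad11  (last char: '1')
  sorted[1] = 1$cad1  (last char: '1')
  sorted[2] = 11$cad  (last char: 'd')
  sorted[3] = ad11$c  (last char: 'c')
  sorted[4] = cad11$  (last char: '$')
  sorted[5] = d11$ca  (last char: 'a')
Last column: 11dc$a
Original string S is at sorted index 4

Answer: 11dc$a
4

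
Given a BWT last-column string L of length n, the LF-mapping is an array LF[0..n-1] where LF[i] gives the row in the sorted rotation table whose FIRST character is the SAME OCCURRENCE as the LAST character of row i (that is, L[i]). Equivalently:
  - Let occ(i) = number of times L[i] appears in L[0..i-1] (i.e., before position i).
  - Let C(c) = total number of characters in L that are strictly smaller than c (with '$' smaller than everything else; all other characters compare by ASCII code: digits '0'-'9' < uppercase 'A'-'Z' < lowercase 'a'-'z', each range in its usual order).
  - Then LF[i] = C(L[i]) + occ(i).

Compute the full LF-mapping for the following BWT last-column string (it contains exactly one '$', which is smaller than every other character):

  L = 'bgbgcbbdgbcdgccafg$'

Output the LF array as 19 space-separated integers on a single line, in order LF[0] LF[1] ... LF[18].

Char counts: '$':1, 'a':1, 'b':5, 'c':4, 'd':2, 'f':1, 'g':5
C (first-col start): C('$')=0, C('a')=1, C('b')=2, C('c')=7, C('d')=11, C('f')=13, C('g')=14
L[0]='b': occ=0, LF[0]=C('b')+0=2+0=2
L[1]='g': occ=0, LF[1]=C('g')+0=14+0=14
L[2]='b': occ=1, LF[2]=C('b')+1=2+1=3
L[3]='g': occ=1, LF[3]=C('g')+1=14+1=15
L[4]='c': occ=0, LF[4]=C('c')+0=7+0=7
L[5]='b': occ=2, LF[5]=C('b')+2=2+2=4
L[6]='b': occ=3, LF[6]=C('b')+3=2+3=5
L[7]='d': occ=0, LF[7]=C('d')+0=11+0=11
L[8]='g': occ=2, LF[8]=C('g')+2=14+2=16
L[9]='b': occ=4, LF[9]=C('b')+4=2+4=6
L[10]='c': occ=1, LF[10]=C('c')+1=7+1=8
L[11]='d': occ=1, LF[11]=C('d')+1=11+1=12
L[12]='g': occ=3, LF[12]=C('g')+3=14+3=17
L[13]='c': occ=2, LF[13]=C('c')+2=7+2=9
L[14]='c': occ=3, LF[14]=C('c')+3=7+3=10
L[15]='a': occ=0, LF[15]=C('a')+0=1+0=1
L[16]='f': occ=0, LF[16]=C('f')+0=13+0=13
L[17]='g': occ=4, LF[17]=C('g')+4=14+4=18
L[18]='$': occ=0, LF[18]=C('$')+0=0+0=0

Answer: 2 14 3 15 7 4 5 11 16 6 8 12 17 9 10 1 13 18 0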